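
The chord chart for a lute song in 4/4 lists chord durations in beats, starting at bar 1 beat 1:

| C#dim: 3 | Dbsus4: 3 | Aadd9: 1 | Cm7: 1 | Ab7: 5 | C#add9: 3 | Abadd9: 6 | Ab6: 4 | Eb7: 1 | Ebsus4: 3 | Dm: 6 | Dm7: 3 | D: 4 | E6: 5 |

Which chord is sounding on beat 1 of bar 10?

Beat 1 of bar 10 is beat (10−1)×4 + 1 = 37 overall.
Running totals: C#dim ends at 3, Dbsus4 ends at 6, Aadd9 ends at 7, Cm7 ends at 8, Ab7 ends at 13, C#add9 ends at 16, Abadd9 ends at 22, Ab6 ends at 26, Eb7 ends at 27, Ebsus4 ends at 30, Dm ends at 36, Dm7 ends at 39.
Beat 37 falls within Dm7.

Dm7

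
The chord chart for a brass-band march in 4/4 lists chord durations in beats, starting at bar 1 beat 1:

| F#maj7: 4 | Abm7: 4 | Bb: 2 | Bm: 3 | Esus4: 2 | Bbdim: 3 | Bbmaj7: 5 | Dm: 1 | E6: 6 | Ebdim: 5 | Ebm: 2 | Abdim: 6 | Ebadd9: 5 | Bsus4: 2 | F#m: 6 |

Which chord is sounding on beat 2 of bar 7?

Beat 2 of bar 7 is beat (7−1)×4 + 2 = 26 overall.
Running totals: F#maj7 ends at 4, Abm7 ends at 8, Bb ends at 10, Bm ends at 13, Esus4 ends at 15, Bbdim ends at 18, Bbmaj7 ends at 23, Dm ends at 24, E6 ends at 30.
Beat 26 falls within E6.

E6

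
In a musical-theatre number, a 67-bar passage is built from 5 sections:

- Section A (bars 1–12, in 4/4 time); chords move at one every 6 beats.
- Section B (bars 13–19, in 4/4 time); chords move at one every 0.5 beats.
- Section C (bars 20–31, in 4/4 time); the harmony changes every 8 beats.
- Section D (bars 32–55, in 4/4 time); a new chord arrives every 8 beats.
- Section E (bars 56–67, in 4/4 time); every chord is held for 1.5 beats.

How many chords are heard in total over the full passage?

A: 12·4 = 48 beats, 48/6 = 8 chords.
B: 7·4 = 28 beats, 28/0.5 = 56 chords.
C: 12·4 = 48 beats, 48/8 = 6 chords.
D: 24·4 = 96 beats, 96/8 = 12 chords.
E: 12·4 = 48 beats, 48/1.5 = 32 chords.
Total: 8 + 56 + 6 + 12 + 32 = 114.

114 chords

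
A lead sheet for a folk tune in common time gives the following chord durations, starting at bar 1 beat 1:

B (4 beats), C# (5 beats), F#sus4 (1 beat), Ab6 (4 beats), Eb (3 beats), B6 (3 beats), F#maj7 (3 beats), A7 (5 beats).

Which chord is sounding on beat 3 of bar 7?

Beat 3 of bar 7 is beat (7−1)×4 + 3 = 27 overall.
Running totals: B ends at 4, C# ends at 9, F#sus4 ends at 10, Ab6 ends at 14, Eb ends at 17, B6 ends at 20, F#maj7 ends at 23, A7 ends at 28.
Beat 27 falls within A7.

A7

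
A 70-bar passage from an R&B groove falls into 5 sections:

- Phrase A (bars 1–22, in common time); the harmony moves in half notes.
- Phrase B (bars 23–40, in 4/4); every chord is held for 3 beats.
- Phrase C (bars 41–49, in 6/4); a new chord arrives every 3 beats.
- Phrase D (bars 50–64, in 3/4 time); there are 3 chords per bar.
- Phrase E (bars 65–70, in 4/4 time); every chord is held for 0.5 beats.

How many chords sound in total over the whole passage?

A: 22·4 = 88 beats, 88/2 = 44 chords.
B: 18·4 = 72 beats, 72/3 = 24 chords.
C: 9·6 = 54 beats, 54/3 = 18 chords.
D: 15·3 = 45 beats, 45/1 = 45 chords.
E: 6·4 = 24 beats, 24/0.5 = 48 chords.
Total: 44 + 24 + 18 + 45 + 48 = 179.

179 chords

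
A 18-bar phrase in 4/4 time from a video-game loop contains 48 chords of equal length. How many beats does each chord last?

18 bars × 4 beats/bar = 72 beats total.
72 beats ÷ 48 chords = 1.5 beats per chord.
(That is a dotted quarter note.)

1.5 beats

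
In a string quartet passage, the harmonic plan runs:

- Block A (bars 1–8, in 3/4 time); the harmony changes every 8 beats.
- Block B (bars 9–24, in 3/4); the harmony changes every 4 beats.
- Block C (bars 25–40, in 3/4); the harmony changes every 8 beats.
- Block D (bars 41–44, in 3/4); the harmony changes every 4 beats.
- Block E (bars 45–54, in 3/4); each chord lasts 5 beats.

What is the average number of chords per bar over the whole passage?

5/9 chords per bar

A: 8 bars of 3 beats is 24 beats; at 8 beats each that's 3 chords.
B: 16 bars of 3 beats is 48 beats; at 4 beats each that's 12 chords.
C: 16 bars of 3 beats is 48 beats; at 8 beats each that's 6 chords.
D: 4 bars of 3 beats is 12 beats; at 4 beats each that's 3 chords.
E: 10 bars of 3 beats is 30 beats; at 5 beats each that's 6 chords.
Overall: 30 chords over 54 bars → 30/54 = 5/9 chords per bar.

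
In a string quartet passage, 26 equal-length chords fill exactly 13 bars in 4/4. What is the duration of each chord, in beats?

2 beats

13 bars × 4 beats/bar = 52 beats total.
52 beats ÷ 26 chords = 2 beats per chord.
(That is a half note.)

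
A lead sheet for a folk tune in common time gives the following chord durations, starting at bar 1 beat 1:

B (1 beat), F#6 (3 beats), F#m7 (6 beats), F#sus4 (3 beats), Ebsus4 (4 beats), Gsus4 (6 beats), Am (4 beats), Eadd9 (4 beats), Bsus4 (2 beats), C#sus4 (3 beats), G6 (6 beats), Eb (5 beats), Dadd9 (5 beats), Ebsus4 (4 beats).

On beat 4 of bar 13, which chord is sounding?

Beat 4 of bar 13 is beat (13−1)×4 + 4 = 52 overall.
Running totals: B ends at 1, F#6 ends at 4, F#m7 ends at 10, F#sus4 ends at 13, Ebsus4 ends at 17, Gsus4 ends at 23, Am ends at 27, Eadd9 ends at 31, Bsus4 ends at 33, C#sus4 ends at 36, G6 ends at 42, Eb ends at 47, Dadd9 ends at 52.
Beat 52 falls within Dadd9.

Dadd9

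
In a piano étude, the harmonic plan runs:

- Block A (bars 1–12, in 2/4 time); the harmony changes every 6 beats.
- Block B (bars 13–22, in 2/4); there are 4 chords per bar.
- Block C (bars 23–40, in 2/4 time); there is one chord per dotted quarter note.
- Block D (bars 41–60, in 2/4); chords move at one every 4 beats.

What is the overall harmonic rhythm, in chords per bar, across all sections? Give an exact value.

1.3 chords per bar

A: 12 × 2 = 24 beats ÷ 6 = 4 chords.
B: 10 × 2 = 20 beats ÷ 0.5 = 40 chords.
C: 18 × 2 = 36 beats ÷ 1.5 = 24 chords.
D: 20 × 2 = 40 beats ÷ 4 = 10 chords.
Overall: 78 chords over 60 bars → 78/60 = 1.3 chords per bar.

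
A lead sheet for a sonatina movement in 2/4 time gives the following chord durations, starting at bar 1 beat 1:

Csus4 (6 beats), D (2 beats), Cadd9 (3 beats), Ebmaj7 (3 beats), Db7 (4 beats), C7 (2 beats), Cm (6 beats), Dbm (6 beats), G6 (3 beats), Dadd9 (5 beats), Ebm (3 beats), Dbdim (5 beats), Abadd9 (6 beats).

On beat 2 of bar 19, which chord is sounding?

Dadd9

Beat 2 of bar 19 is beat (19−1)×2 + 2 = 38 overall.
Running totals: Csus4 ends at 6, D ends at 8, Cadd9 ends at 11, Ebmaj7 ends at 14, Db7 ends at 18, C7 ends at 20, Cm ends at 26, Dbm ends at 32, G6 ends at 35, Dadd9 ends at 40.
Beat 38 falls within Dadd9.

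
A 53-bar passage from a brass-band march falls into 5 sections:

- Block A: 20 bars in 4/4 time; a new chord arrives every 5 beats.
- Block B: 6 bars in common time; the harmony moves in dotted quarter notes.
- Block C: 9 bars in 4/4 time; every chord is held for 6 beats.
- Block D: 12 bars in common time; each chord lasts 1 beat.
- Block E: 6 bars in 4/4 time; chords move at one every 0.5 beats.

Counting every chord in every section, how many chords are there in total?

A has 80 beats and chords last 5 each, so 16 chords.
B has 24 beats and chords last 1.5 each, so 16 chords.
C has 36 beats and chords last 6 each, so 6 chords.
D has 48 beats and chords last 1 each, so 48 chords.
E has 24 beats and chords last 0.5 each, so 48 chords.
Total: 16 + 16 + 6 + 48 + 48 = 134.

134 chords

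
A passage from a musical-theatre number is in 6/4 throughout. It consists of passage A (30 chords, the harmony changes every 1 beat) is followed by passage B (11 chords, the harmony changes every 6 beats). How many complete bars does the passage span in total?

16 bars

A: 30 × 1 = 30 beats = 5 bars.
B: 11 × 6 = 66 beats = 11 bars.
Total: 5 + 11 = 16 bars.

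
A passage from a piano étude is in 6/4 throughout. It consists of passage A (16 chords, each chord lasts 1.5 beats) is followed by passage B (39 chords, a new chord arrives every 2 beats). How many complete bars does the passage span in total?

A: 16 × 1.5 = 24 beats = 4 bars.
B: 39 × 2 = 78 beats = 13 bars.
Total: 4 + 13 = 17 bars.

17 bars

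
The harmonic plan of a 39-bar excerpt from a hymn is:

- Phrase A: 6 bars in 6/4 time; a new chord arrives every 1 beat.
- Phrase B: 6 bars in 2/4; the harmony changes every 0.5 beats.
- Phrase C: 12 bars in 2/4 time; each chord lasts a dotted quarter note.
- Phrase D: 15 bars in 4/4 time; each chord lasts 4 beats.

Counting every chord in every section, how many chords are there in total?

A: 6·6 = 36 beats, 36/1 = 36 chords.
B: 6·2 = 12 beats, 12/0.5 = 24 chords.
C: 12·2 = 24 beats, 24/1.5 = 16 chords.
D: 15·4 = 60 beats, 60/4 = 15 chords.
Total: 36 + 24 + 16 + 15 = 91.

91 chords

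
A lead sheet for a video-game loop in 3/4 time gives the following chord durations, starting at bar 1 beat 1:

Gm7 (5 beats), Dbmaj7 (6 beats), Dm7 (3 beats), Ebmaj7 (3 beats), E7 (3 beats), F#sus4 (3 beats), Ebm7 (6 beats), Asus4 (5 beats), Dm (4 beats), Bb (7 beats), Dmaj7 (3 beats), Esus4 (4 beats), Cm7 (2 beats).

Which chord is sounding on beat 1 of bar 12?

Beat 1 of bar 12 is beat (12−1)×3 + 1 = 34 overall.
Running totals: Gm7 ends at 5, Dbmaj7 ends at 11, Dm7 ends at 14, Ebmaj7 ends at 17, E7 ends at 20, F#sus4 ends at 23, Ebm7 ends at 29, Asus4 ends at 34.
Beat 34 falls within Asus4.

Asus4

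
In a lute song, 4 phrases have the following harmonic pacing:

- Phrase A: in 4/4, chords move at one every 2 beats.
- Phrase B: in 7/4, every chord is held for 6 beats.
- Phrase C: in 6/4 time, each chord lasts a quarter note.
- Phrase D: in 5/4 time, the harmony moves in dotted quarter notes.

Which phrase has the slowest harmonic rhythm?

A: each chord is 2 beats in 4/4, so 2 per bar.
B: each chord is 6 beats in 7/4, so 7/6 per bar.
C: each chord is 1 beat in 6/4, so 6 per bar.
D: each chord is 1.5 beats in 5/4, so 10/3 per bar.
Slowest is B at 7/6 chords/bar.

Phrase B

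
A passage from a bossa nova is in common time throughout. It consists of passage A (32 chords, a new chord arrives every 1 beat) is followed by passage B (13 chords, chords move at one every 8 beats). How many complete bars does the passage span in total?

34 bars

A: 32 × 1 = 32 beats = 8 bars.
B: 13 × 8 = 104 beats = 26 bars.
Total: 8 + 26 = 34 bars.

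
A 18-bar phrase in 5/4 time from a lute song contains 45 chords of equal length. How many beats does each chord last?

2 beats

18 bars × 5 beats/bar = 90 beats total.
90 beats ÷ 45 chords = 2 beats per chord.
(That is a half note.)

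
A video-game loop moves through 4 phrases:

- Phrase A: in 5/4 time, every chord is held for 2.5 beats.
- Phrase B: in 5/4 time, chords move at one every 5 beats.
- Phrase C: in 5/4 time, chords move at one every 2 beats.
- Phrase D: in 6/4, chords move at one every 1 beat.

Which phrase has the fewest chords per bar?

Phrase B

A: 5 beats/bar ÷ 2.5 beats/chord = 2 chords/bar.
B: 5 beats/bar ÷ 5 beats/chord = 1 chord/bar.
C: 5 beats/bar ÷ 2 beats/chord = 2.5 chords/bar.
D: 6 beats/bar ÷ 1 beat/chord = 6 chords/bar.
Slowest is B at 1 chords/bar.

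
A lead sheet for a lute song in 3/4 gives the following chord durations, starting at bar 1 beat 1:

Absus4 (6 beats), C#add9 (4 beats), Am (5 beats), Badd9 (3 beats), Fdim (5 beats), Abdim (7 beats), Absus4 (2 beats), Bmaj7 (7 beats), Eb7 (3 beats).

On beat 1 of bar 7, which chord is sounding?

Beat 1 of bar 7 is beat (7−1)×3 + 1 = 19 overall.
Running totals: Absus4 ends at 6, C#add9 ends at 10, Am ends at 15, Badd9 ends at 18, Fdim ends at 23.
Beat 19 falls within Fdim.

Fdim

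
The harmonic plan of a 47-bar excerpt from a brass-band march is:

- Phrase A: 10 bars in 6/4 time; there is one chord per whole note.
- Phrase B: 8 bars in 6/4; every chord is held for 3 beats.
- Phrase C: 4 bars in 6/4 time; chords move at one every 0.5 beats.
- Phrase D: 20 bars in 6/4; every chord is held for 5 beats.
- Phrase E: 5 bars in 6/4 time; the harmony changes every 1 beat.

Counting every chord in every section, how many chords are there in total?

A: 10·6 = 60 beats, 60/4 = 15 chords.
B: 8·6 = 48 beats, 48/3 = 16 chords.
C: 4·6 = 24 beats, 24/0.5 = 48 chords.
D: 20·6 = 120 beats, 120/5 = 24 chords.
E: 5·6 = 30 beats, 30/1 = 30 chords.
Total: 15 + 16 + 48 + 24 + 30 = 133.

133 chords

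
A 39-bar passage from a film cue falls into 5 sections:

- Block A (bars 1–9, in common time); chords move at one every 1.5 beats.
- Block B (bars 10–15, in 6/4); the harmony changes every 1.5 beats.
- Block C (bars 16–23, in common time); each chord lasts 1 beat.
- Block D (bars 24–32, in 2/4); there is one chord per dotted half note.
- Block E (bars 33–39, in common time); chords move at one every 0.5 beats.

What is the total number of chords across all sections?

142 chords

A: 9 bars × 4 beats = 36 beats; 1.5 beats/chord → 24 chords.
B: 6 bars × 6 beats = 36 beats; 1.5 beats/chord → 24 chords.
C: 8 bars × 4 beats = 32 beats; 1 beat/chord → 32 chords.
D: 9 bars × 2 beats = 18 beats; 3 beats/chord → 6 chords.
E: 7 bars × 4 beats = 28 beats; 0.5 beats/chord → 56 chords.
Total: 24 + 24 + 32 + 6 + 56 = 142.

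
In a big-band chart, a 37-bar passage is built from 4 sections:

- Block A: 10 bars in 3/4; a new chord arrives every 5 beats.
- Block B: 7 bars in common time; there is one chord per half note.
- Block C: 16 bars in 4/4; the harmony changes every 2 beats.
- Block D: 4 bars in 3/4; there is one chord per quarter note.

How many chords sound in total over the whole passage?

A: 10·3 = 30 beats, 30/5 = 6 chords.
B: 7·4 = 28 beats, 28/2 = 14 chords.
C: 16·4 = 64 beats, 64/2 = 32 chords.
D: 4·3 = 12 beats, 12/1 = 12 chords.
Total: 6 + 14 + 32 + 12 = 64.

64 chords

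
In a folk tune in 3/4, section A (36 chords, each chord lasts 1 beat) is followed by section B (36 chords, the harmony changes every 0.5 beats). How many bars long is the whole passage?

18 bars

A: 36 × 1 = 36 beats = 12 bars.
B: 36 × 0.5 = 18 beats = 6 bars.
Total: 12 + 6 = 18 bars.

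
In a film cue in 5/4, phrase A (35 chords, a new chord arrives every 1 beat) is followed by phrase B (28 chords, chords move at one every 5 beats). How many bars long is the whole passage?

35 bars

A: 35 × 1 = 35 beats = 7 bars.
B: 28 × 5 = 140 beats = 28 bars.
Total: 7 + 28 = 35 bars.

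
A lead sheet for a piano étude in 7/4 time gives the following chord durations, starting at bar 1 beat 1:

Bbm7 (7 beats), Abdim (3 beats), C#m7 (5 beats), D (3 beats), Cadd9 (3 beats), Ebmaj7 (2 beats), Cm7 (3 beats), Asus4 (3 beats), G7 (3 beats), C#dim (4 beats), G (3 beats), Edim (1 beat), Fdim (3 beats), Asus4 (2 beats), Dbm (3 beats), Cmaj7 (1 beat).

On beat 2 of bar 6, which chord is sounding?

G

Beat 2 of bar 6 is beat (6−1)×7 + 2 = 37 overall.
Running totals: Bbm7 ends at 7, Abdim ends at 10, C#m7 ends at 15, D ends at 18, Cadd9 ends at 21, Ebmaj7 ends at 23, Cm7 ends at 26, Asus4 ends at 29, G7 ends at 32, C#dim ends at 36, G ends at 39.
Beat 37 falls within G.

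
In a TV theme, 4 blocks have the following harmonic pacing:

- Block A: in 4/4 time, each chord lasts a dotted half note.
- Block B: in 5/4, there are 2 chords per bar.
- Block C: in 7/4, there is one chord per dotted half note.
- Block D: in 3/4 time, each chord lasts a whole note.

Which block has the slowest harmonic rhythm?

Block D

A: 4/3 = 4/3 chords/bar.
B: 5/2.5 = 2 chords/bar.
C: 7/3 = 7/3 chords/bar.
D: 3/4 = 0.75 chords/bar.
Slowest is D at 0.75 chords/bar.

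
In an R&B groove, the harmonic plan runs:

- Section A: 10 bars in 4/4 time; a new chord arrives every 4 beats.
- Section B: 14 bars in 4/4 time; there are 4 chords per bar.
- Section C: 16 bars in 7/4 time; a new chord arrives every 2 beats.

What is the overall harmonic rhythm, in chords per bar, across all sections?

A: 10 × 4 = 40 beats ÷ 4 = 10 chords.
B: 14 × 4 = 56 beats ÷ 1 = 56 chords.
C: 16 × 7 = 112 beats ÷ 2 = 56 chords.
Overall: 122 chords over 40 bars → 122/40 = 3.05 chords per bar.

3.05 chords per bar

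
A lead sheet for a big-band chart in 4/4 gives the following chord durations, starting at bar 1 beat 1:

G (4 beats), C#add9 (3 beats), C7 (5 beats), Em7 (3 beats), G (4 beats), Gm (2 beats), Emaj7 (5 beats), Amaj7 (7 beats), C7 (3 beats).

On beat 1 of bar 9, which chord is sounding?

Beat 1 of bar 9 is beat (9−1)×4 + 1 = 33 overall.
Running totals: G ends at 4, C#add9 ends at 7, C7 ends at 12, Em7 ends at 15, G ends at 19, Gm ends at 21, Emaj7 ends at 26, Amaj7 ends at 33.
Beat 33 falls within Amaj7.

Amaj7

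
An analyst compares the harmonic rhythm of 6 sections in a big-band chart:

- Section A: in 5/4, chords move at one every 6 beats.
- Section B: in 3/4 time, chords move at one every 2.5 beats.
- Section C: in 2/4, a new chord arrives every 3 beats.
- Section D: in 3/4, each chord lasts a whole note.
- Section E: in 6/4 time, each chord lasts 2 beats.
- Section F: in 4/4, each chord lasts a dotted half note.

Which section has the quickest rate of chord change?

Section E

A: 5 beats/bar ÷ 6 beats/chord = 5/6 chords/bar.
B: 3 beats/bar ÷ 2.5 beats/chord = 1.2 chords/bar.
C: 2 beats/bar ÷ 3 beats/chord = 2/3 chords/bar.
D: 3 beats/bar ÷ 4 beats/chord = 0.75 chords/bar.
E: 6 beats/bar ÷ 2 beats/chord = 3 chords/bar.
F: 4 beats/bar ÷ 3 beats/chord = 4/3 chords/bar.
Fastest is E at 3 chords/bar.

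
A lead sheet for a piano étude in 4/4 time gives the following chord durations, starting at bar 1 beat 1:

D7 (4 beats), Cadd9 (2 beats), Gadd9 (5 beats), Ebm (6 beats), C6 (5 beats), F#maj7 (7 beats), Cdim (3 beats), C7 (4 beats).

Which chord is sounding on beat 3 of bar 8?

Cdim

Beat 3 of bar 8 is beat (8−1)×4 + 3 = 31 overall.
Running totals: D7 ends at 4, Cadd9 ends at 6, Gadd9 ends at 11, Ebm ends at 17, C6 ends at 22, F#maj7 ends at 29, Cdim ends at 32.
Beat 31 falls within Cdim.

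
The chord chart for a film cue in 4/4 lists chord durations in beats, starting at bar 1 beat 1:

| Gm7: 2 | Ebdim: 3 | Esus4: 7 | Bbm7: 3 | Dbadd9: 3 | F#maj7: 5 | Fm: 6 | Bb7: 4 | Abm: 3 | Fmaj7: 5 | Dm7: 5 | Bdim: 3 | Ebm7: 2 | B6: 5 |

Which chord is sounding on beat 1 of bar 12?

Beat 1 of bar 12 is beat (12−1)×4 + 1 = 45 overall.
Running totals: Gm7 ends at 2, Ebdim ends at 5, Esus4 ends at 12, Bbm7 ends at 15, Dbadd9 ends at 18, F#maj7 ends at 23, Fm ends at 29, Bb7 ends at 33, Abm ends at 36, Fmaj7 ends at 41, Dm7 ends at 46.
Beat 45 falls within Dm7.

Dm7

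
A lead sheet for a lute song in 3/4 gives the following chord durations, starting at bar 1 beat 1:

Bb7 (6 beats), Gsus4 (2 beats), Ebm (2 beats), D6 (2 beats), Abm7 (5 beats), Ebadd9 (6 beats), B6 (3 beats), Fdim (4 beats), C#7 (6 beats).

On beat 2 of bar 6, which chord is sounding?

Abm7

Beat 2 of bar 6 is beat (6−1)×3 + 2 = 17 overall.
Running totals: Bb7 ends at 6, Gsus4 ends at 8, Ebm ends at 10, D6 ends at 12, Abm7 ends at 17.
Beat 17 falls within Abm7.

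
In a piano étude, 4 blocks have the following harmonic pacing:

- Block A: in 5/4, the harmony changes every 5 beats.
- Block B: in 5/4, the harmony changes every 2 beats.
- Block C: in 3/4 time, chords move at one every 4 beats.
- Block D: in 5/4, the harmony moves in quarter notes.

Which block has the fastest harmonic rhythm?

Block D

A: 5/5 = 1 chord/bar.
B: 5/2 = 2.5 chords/bar.
C: 3/4 = 0.75 chords/bar.
D: 5/1 = 5 chords/bar.
Fastest is D at 5 chords/bar.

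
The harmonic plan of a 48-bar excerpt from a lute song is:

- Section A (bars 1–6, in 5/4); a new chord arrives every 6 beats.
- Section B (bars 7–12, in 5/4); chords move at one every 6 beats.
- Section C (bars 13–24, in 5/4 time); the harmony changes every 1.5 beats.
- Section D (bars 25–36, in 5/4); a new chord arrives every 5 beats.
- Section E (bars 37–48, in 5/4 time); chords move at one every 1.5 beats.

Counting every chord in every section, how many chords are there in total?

A: 6·5 = 30 beats, 30/6 = 5 chords.
B: 6·5 = 30 beats, 30/6 = 5 chords.
C: 12·5 = 60 beats, 60/1.5 = 40 chords.
D: 12·5 = 60 beats, 60/5 = 12 chords.
E: 12·5 = 60 beats, 60/1.5 = 40 chords.
Total: 5 + 5 + 40 + 12 + 40 = 102.

102 chords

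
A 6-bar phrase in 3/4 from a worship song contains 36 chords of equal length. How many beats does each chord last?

0.5 beats

6 bars × 3 beats/bar = 18 beats total.
18 beats ÷ 36 chords = 0.5 beats per chord.
(That is an eighth note.)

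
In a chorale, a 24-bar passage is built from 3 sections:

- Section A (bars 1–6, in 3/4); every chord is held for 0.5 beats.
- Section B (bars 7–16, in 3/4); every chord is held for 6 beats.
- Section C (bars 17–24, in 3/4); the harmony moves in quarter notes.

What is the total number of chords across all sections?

A: 6·3 = 18 beats, 18/0.5 = 36 chords.
B: 10·3 = 30 beats, 30/6 = 5 chords.
C: 8·3 = 24 beats, 24/1 = 24 chords.
Total: 36 + 5 + 24 = 65.

65 chords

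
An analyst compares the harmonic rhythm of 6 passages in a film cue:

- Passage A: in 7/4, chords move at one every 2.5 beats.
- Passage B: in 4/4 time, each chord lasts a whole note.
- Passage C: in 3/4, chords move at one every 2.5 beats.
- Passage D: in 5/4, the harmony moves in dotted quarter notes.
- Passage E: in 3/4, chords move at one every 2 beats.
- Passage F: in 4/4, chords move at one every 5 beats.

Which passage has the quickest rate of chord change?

Passage D

A: 7 beats/bar ÷ 2.5 beats/chord = 2.8 chords/bar.
B: 4 beats/bar ÷ 4 beats/chord = 1 chord/bar.
C: 3 beats/bar ÷ 2.5 beats/chord = 1.2 chords/bar.
D: 5 beats/bar ÷ 1.5 beats/chord = 10/3 chords/bar.
E: 3 beats/bar ÷ 2 beats/chord = 1.5 chords/bar.
F: 4 beats/bar ÷ 5 beats/chord = 0.8 chords/bar.
Fastest is D at 10/3 chords/bar.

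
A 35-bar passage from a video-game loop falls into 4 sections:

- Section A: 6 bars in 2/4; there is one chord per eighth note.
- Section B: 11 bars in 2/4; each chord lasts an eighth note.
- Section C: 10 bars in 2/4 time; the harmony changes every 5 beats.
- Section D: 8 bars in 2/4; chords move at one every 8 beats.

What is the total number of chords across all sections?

A: 6·2 = 12 beats, 12/0.5 = 24 chords.
B: 11·2 = 22 beats, 22/0.5 = 44 chords.
C: 10·2 = 20 beats, 20/5 = 4 chords.
D: 8·2 = 16 beats, 16/8 = 2 chords.
Total: 24 + 44 + 4 + 2 = 74.

74 chords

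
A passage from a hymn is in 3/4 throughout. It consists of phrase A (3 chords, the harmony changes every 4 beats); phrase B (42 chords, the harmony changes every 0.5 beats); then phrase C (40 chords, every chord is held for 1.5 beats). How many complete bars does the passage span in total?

31 bars

A: 3 × 4 = 12 beats = 4 bars.
B: 42 × 0.5 = 21 beats = 7 bars.
C: 40 × 1.5 = 60 beats = 20 bars.
Total: 4 + 7 + 20 = 31 bars.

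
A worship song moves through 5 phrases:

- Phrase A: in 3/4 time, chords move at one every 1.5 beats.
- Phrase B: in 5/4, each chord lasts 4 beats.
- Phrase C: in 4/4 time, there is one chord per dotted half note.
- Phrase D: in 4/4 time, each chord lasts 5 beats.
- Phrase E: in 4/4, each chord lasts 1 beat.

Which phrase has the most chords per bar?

A: 3/1.5 = 2 chords/bar.
B: 5/4 = 1.25 chords/bar.
C: 4/3 = 4/3 chords/bar.
D: 4/5 = 0.8 chords/bar.
E: 4/1 = 4 chords/bar.
Fastest is E at 4 chords/bar.

Phrase E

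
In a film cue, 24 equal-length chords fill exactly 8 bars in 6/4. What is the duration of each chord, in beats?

2 beats

8 bars × 6 beats/bar = 48 beats total.
48 beats ÷ 24 chords = 2 beats per chord.
(That is a half note.)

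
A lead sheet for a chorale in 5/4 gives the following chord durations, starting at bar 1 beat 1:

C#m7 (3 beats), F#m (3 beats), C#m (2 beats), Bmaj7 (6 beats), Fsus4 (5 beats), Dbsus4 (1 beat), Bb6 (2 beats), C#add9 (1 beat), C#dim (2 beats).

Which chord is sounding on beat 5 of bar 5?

Beat 5 of bar 5 is beat (5−1)×5 + 5 = 25 overall.
Running totals: C#m7 ends at 3, F#m ends at 6, C#m ends at 8, Bmaj7 ends at 14, Fsus4 ends at 19, Dbsus4 ends at 20, Bb6 ends at 22, C#add9 ends at 23, C#dim ends at 25.
Beat 25 falls within C#dim.

C#dim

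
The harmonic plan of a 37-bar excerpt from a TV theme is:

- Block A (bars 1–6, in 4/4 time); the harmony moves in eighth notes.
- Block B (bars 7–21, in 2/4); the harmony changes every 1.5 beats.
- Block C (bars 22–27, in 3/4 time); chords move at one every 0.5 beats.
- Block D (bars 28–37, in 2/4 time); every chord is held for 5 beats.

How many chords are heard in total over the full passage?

A: 6 bars × 4 beats = 24 beats; 0.5 beats/chord → 48 chords.
B: 15 bars × 2 beats = 30 beats; 1.5 beats/chord → 20 chords.
C: 6 bars × 3 beats = 18 beats; 0.5 beats/chord → 36 chords.
D: 10 bars × 2 beats = 20 beats; 5 beats/chord → 4 chords.
Total: 48 + 20 + 36 + 4 = 108.

108 chords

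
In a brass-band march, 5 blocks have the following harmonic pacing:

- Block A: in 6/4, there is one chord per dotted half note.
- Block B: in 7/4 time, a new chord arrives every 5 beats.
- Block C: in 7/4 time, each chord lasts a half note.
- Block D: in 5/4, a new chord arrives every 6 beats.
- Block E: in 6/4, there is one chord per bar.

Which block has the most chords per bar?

A: 6 beats/bar ÷ 3 beats/chord = 2 chords/bar.
B: 7 beats/bar ÷ 5 beats/chord = 1.4 chords/bar.
C: 7 beats/bar ÷ 2 beats/chord = 3.5 chords/bar.
D: 5 beats/bar ÷ 6 beats/chord = 5/6 chords/bar.
E: 6 beats/bar ÷ 6 beats/chord = 1 chord/bar.
Fastest is C at 3.5 chords/bar.

Block C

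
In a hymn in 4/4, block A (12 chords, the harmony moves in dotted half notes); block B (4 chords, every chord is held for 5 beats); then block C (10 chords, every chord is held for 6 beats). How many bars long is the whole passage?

29 bars

A: 12 × 3 = 36 beats = 9 bars.
B: 4 × 5 = 20 beats = 5 bars.
C: 10 × 6 = 60 beats = 15 bars.
Total: 9 + 5 + 15 = 29 bars.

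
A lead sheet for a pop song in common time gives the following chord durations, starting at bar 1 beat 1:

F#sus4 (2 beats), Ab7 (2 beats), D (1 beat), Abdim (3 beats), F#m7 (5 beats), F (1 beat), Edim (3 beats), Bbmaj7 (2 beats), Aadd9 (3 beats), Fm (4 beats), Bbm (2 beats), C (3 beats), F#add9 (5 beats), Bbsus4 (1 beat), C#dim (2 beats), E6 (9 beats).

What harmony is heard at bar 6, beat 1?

Beat 1 of bar 6 is beat (6−1)×4 + 1 = 21 overall.
Running totals: F#sus4 ends at 2, Ab7 ends at 4, D ends at 5, Abdim ends at 8, F#m7 ends at 13, F ends at 14, Edim ends at 17, Bbmaj7 ends at 19, Aadd9 ends at 22.
Beat 21 falls within Aadd9.

Aadd9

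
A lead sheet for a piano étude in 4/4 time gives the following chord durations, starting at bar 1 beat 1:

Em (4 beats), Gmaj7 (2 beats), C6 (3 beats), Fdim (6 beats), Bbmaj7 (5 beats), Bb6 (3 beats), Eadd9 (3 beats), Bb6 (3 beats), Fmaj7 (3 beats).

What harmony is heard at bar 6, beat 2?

Bb6

Beat 2 of bar 6 is beat (6−1)×4 + 2 = 22 overall.
Running totals: Em ends at 4, Gmaj7 ends at 6, C6 ends at 9, Fdim ends at 15, Bbmaj7 ends at 20, Bb6 ends at 23.
Beat 22 falls within Bb6.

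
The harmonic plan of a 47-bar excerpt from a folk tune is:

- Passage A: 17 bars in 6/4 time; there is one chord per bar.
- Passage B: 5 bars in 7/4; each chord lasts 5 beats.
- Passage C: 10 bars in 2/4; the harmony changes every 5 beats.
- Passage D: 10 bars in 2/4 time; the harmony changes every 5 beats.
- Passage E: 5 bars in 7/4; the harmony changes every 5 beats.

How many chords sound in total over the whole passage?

39 chords

A has 102 beats and chords last 6 each, so 17 chords.
B has 35 beats and chords last 5 each, so 7 chords.
C has 20 beats and chords last 5 each, so 4 chords.
D has 20 beats and chords last 5 each, so 4 chords.
E has 35 beats and chords last 5 each, so 7 chords.
Total: 17 + 7 + 4 + 4 + 7 = 39.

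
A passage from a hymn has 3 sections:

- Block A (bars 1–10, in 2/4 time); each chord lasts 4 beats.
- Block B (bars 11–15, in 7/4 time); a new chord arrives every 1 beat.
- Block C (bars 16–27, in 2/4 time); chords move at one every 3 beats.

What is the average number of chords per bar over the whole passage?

A: 10 bars of 2 beats is 20 beats; at 4 beats each that's 5 chords.
B: 5 bars of 7 beats is 35 beats; at 1 beat each that's 35 chords.
C: 12 bars of 2 beats is 24 beats; at 3 beats each that's 8 chords.
Overall: 48 chords over 27 bars → 48/27 = 16/9 chords per bar.

16/9 chords per bar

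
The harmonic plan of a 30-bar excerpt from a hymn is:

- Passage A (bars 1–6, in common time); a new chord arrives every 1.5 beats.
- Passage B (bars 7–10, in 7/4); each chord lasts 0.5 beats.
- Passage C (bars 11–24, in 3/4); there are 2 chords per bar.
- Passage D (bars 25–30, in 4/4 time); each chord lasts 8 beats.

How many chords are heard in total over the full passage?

103 chords

A has 24 beats and chords last 1.5 each, so 16 chords.
B has 28 beats and chords last 0.5 each, so 56 chords.
C has 42 beats and chords last 1.5 each, so 28 chords.
D has 24 beats and chords last 8 each, so 3 chords.
Total: 16 + 56 + 28 + 3 = 103.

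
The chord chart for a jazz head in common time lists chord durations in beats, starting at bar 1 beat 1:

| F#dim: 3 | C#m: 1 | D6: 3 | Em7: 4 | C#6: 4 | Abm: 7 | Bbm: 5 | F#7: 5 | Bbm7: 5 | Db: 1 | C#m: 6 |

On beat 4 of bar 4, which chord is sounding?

Beat 4 of bar 4 is beat (4−1)×4 + 4 = 16 overall.
Running totals: F#dim ends at 3, C#m ends at 4, D6 ends at 7, Em7 ends at 11, C#6 ends at 15, Abm ends at 22.
Beat 16 falls within Abm.

Abm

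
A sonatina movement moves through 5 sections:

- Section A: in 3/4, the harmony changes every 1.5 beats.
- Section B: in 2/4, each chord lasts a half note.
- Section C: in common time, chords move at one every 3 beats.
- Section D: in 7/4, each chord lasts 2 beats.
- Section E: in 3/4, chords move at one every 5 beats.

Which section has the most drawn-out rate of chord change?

Section E

A: each chord is 1.5 beats in 3/4, so 2 per bar.
B: each chord is 2 beats in 2/4, so 1 per bar.
C: each chord is 3 beats in 4/4, so 4/3 per bar.
D: each chord is 2 beats in 7/4, so 3.5 per bar.
E: each chord is 5 beats in 3/4, so 0.6 per bar.
Slowest is E at 0.6 chords/bar.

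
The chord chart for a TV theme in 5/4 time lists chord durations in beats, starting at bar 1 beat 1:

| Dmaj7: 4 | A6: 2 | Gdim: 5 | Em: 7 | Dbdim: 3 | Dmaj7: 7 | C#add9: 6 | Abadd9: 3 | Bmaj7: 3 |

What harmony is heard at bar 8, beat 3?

Beat 3 of bar 8 is beat (8−1)×5 + 3 = 38 overall.
Running totals: Dmaj7 ends at 4, A6 ends at 6, Gdim ends at 11, Em ends at 18, Dbdim ends at 21, Dmaj7 ends at 28, C#add9 ends at 34, Abadd9 ends at 37, Bmaj7 ends at 40.
Beat 38 falls within Bmaj7.

Bmaj7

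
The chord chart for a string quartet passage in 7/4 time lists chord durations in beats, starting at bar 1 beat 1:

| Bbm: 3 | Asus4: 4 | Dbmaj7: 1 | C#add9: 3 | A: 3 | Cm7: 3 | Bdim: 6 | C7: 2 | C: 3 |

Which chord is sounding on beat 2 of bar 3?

Cm7

Beat 2 of bar 3 is beat (3−1)×7 + 2 = 16 overall.
Running totals: Bbm ends at 3, Asus4 ends at 7, Dbmaj7 ends at 8, C#add9 ends at 11, A ends at 14, Cm7 ends at 17.
Beat 16 falls within Cm7.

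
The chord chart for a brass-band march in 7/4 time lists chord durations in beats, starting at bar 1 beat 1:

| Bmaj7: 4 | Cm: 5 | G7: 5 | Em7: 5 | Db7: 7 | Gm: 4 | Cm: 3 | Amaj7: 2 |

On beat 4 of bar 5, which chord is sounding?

Cm

Beat 4 of bar 5 is beat (5−1)×7 + 4 = 32 overall.
Running totals: Bmaj7 ends at 4, Cm ends at 9, G7 ends at 14, Em7 ends at 19, Db7 ends at 26, Gm ends at 30, Cm ends at 33.
Beat 32 falls within Cm.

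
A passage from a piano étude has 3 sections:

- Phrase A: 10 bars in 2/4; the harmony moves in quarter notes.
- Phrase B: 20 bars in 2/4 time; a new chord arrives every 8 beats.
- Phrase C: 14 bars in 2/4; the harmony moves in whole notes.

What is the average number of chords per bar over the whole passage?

A: 10 bars of 2 beats is 20 beats; at 1 beat each that's 20 chords.
B: 20 bars of 2 beats is 40 beats; at 8 beats each that's 5 chords.
C: 14 bars of 2 beats is 28 beats; at 4 beats each that's 7 chords.
Overall: 32 chords over 44 bars → 32/44 = 8/11 chords per bar.

8/11 chords per bar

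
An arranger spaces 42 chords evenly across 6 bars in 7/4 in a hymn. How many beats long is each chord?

1 beat

6 bars × 7 beats/bar = 42 beats total.
42 beats ÷ 42 chords = 1 beats per chord.
(That is a quarter note.)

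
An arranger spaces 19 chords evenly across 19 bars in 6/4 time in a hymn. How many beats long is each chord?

19 bars × 6 beats/bar = 114 beats total.
114 beats ÷ 19 chords = 6 beats per chord.

6 beats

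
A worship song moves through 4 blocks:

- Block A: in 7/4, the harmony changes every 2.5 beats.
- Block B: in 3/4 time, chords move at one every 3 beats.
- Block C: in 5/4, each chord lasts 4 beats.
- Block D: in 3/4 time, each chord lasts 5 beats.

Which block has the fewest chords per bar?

Block D

A: 7 beats/bar ÷ 2.5 beats/chord = 2.8 chords/bar.
B: 3 beats/bar ÷ 3 beats/chord = 1 chord/bar.
C: 5 beats/bar ÷ 4 beats/chord = 1.25 chords/bar.
D: 3 beats/bar ÷ 5 beats/chord = 0.6 chords/bar.
Slowest is D at 0.6 chords/bar.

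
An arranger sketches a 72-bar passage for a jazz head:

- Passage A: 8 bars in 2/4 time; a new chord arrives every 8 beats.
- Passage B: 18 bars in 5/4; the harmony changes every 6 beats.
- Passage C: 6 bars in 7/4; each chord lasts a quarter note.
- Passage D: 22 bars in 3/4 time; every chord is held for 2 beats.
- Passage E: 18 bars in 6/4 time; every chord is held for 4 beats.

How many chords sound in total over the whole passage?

A has 16 beats and chords last 8 each, so 2 chords.
B has 90 beats and chords last 6 each, so 15 chords.
C has 42 beats and chords last 1 each, so 42 chords.
D has 66 beats and chords last 2 each, so 33 chords.
E has 108 beats and chords last 4 each, so 27 chords.
Total: 2 + 15 + 42 + 33 + 27 = 119.

119 chords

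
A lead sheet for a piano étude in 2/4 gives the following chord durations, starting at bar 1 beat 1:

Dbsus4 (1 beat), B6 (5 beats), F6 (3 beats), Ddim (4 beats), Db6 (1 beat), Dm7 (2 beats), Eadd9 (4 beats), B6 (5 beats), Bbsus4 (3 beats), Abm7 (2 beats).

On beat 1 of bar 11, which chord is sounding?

B6

Beat 1 of bar 11 is beat (11−1)×2 + 1 = 21 overall.
Running totals: Dbsus4 ends at 1, B6 ends at 6, F6 ends at 9, Ddim ends at 13, Db6 ends at 14, Dm7 ends at 16, Eadd9 ends at 20, B6 ends at 25.
Beat 21 falls within B6.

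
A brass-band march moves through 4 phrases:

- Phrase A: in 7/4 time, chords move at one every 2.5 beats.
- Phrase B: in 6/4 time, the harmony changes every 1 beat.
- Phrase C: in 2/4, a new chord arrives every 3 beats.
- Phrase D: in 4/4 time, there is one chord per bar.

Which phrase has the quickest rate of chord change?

Phrase B

A: each chord is 2.5 beats in 7/4, so 2.8 per bar.
B: each chord is 1 beat in 6/4, so 6 per bar.
C: each chord is 3 beats in 2/4, so 2/3 per bar.
D: each chord is 4 beats in 4/4, so 1 per bar.
Fastest is B at 6 chords/bar.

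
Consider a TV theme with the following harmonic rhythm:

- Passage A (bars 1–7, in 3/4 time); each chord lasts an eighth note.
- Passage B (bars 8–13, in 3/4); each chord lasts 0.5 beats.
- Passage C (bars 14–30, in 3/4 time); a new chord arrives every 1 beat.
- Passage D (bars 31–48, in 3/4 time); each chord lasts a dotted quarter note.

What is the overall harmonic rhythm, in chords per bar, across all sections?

A: 7 bars of 3 beats is 21 beats; at 0.5 beats each that's 42 chords.
B: 6 bars of 3 beats is 18 beats; at 0.5 beats each that's 36 chords.
C: 17 bars of 3 beats is 51 beats; at 1 beat each that's 51 chords.
D: 18 bars of 3 beats is 54 beats; at 1.5 beats each that's 36 chords.
Overall: 165 chords over 48 bars → 165/48 = 55/16 chords per bar.

55/16 chords per bar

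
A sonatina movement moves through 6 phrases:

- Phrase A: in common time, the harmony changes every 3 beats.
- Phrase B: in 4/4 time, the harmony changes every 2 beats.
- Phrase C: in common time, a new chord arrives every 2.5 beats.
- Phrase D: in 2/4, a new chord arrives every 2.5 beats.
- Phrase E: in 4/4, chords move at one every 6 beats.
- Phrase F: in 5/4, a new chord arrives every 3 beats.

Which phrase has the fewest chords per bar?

A: 4/3 = 4/3 chords/bar.
B: 4/2 = 2 chords/bar.
C: 4/2.5 = 1.6 chords/bar.
D: 2/2.5 = 0.8 chords/bar.
E: 4/6 = 2/3 chords/bar.
F: 5/3 = 5/3 chords/bar.
Slowest is E at 2/3 chords/bar.

Phrase E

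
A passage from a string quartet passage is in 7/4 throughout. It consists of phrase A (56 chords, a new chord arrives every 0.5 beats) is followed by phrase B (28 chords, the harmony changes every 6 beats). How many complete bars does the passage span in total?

A: 56 × 0.5 = 28 beats = 4 bars.
B: 28 × 6 = 168 beats = 24 bars.
Total: 4 + 24 = 28 bars.

28 bars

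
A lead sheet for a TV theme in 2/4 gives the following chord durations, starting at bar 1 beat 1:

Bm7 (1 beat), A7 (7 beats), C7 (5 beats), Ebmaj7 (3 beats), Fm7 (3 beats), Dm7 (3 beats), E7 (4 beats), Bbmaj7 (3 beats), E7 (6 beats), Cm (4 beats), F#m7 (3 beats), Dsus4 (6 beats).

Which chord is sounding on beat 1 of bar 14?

Beat 1 of bar 14 is beat (14−1)×2 + 1 = 27 overall.
Running totals: Bm7 ends at 1, A7 ends at 8, C7 ends at 13, Ebmaj7 ends at 16, Fm7 ends at 19, Dm7 ends at 22, E7 ends at 26, Bbmaj7 ends at 29.
Beat 27 falls within Bbmaj7.

Bbmaj7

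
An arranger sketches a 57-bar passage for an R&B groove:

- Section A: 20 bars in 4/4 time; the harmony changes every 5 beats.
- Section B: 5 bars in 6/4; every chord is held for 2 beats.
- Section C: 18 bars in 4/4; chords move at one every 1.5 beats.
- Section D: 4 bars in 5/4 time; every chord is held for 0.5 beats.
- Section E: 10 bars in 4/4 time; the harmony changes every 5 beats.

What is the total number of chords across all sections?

A has 80 beats and chords last 5 each, so 16 chords.
B has 30 beats and chords last 2 each, so 15 chords.
C has 72 beats and chords last 1.5 each, so 48 chords.
D has 20 beats and chords last 0.5 each, so 40 chords.
E has 40 beats and chords last 5 each, so 8 chords.
Total: 16 + 15 + 48 + 40 + 8 = 127.

127 chords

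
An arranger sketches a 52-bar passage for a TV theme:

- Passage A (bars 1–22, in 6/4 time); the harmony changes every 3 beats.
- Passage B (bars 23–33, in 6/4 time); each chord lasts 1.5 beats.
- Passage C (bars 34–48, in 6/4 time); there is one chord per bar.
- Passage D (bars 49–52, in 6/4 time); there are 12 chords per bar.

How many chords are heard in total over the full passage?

151 chords

A: 22 bars × 6 beats = 132 beats; 3 beats/chord → 44 chords.
B: 11 bars × 6 beats = 66 beats; 1.5 beats/chord → 44 chords.
C: 15 bars × 6 beats = 90 beats; 6 beats/chord → 15 chords.
D: 4 bars × 6 beats = 24 beats; 0.5 beats/chord → 48 chords.
Total: 44 + 44 + 15 + 48 = 151.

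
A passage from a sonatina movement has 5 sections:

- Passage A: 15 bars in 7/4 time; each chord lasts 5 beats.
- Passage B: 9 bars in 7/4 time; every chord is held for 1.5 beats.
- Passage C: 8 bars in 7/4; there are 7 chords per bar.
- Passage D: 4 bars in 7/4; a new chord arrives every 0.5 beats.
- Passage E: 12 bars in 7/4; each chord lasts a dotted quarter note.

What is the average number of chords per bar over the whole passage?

A: 15 × 7 = 105 beats ÷ 5 = 21 chords.
B: 9 × 7 = 63 beats ÷ 1.5 = 42 chords.
C: 8 × 7 = 56 beats ÷ 1 = 56 chords.
D: 4 × 7 = 28 beats ÷ 0.5 = 56 chords.
E: 12 × 7 = 84 beats ÷ 1.5 = 56 chords.
Overall: 231 chords over 48 bars → 231/48 = 77/16 chords per bar.

77/16 chords per bar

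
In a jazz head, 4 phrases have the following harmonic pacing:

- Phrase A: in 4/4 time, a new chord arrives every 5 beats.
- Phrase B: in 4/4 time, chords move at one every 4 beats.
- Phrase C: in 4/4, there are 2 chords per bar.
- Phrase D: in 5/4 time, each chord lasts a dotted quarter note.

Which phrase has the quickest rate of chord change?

A: 4/5 = 0.8 chords/bar.
B: 4/4 = 1 chord/bar.
C: 4/2 = 2 chords/bar.
D: 5/1.5 = 10/3 chords/bar.
Fastest is D at 10/3 chords/bar.

Phrase D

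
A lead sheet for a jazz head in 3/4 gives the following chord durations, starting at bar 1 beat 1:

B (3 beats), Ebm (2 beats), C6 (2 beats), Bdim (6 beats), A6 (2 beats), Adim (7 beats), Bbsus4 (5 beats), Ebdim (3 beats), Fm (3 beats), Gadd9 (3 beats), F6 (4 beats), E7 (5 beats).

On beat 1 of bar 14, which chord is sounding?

F6

Beat 1 of bar 14 is beat (14−1)×3 + 1 = 40 overall.
Running totals: B ends at 3, Ebm ends at 5, C6 ends at 7, Bdim ends at 13, A6 ends at 15, Adim ends at 22, Bbsus4 ends at 27, Ebdim ends at 30, Fm ends at 33, Gadd9 ends at 36, F6 ends at 40.
Beat 40 falls within F6.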